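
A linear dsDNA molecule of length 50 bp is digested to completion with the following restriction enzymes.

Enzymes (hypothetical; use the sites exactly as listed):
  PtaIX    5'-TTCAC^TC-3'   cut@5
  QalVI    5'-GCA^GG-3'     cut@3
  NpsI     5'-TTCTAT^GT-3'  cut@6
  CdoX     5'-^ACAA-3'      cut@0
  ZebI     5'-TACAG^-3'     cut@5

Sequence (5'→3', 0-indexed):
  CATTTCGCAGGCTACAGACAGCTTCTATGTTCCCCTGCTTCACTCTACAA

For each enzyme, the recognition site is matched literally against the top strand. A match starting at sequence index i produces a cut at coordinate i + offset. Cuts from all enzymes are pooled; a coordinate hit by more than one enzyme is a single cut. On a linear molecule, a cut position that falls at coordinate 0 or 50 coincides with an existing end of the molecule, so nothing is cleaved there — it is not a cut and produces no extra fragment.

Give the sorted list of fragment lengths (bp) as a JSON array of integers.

Site scan:
  PtaIX TTCACTC/5: at [38] ⇒ [43]
  QalVI GCAGG/3: at [6] ⇒ [9]
  NpsI TTCTATGT/6: at [22] ⇒ [28]
  CdoX ACAA/0: at [46] ⇒ [46]
  ZebI TACAG/5: at [12] ⇒ [17]

Pooled cuts: [9, 17, 28, 43, 46]

Fragment lengths:
  [0,9): 9 bp
  [9,17): 8 bp
  [17,28): 11 bp
  [28,43): 15 bp
  [43,46): 3 bp
  [46,50): 4 bp

[3,4,8,9,11,15]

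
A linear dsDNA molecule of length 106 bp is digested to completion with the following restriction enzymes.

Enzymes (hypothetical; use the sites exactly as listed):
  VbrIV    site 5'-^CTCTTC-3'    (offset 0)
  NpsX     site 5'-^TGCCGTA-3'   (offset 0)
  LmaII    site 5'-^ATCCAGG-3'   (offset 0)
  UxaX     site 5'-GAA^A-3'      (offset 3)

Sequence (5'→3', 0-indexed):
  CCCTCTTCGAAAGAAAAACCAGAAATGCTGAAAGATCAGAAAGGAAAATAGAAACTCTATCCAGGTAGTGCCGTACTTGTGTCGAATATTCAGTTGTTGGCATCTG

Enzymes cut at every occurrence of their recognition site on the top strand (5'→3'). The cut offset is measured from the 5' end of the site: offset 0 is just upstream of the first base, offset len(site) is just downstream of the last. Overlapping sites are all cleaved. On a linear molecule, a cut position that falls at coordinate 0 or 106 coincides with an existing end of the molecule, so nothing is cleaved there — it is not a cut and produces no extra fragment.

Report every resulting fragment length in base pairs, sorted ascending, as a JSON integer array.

Site scan:
  VbrIV (CTCTTC, off=0): starts [2] → cuts [2]
  NpsX (TGCCGTA, off=0): starts [68] → cuts [68]
  LmaII (ATCCAGG, off=0): starts [58] → cuts [58]
  UxaX (GAAA, off=3): starts [8, 12, 21, 29, 38, 43, 50] → cuts [11, 15, 24, 32, 41, 46, 53]

All cut coordinates (distinct, sorted): [2, 11, 15, 24, 32, 41, 46, 53, 58, 68]

Fragments:
  [0,2): 2 bp
  [2,11): 9 bp
  [11,15): 4 bp
  [15,24): 9 bp
  [24,32): 8 bp
  [32,41): 9 bp
  [41,46): 5 bp
  [46,53): 7 bp
  [53,58): 5 bp
  [58,68): 10 bp
  [68,106): 38 bp

[2,4,5,5,7,8,9,9,9,10,38]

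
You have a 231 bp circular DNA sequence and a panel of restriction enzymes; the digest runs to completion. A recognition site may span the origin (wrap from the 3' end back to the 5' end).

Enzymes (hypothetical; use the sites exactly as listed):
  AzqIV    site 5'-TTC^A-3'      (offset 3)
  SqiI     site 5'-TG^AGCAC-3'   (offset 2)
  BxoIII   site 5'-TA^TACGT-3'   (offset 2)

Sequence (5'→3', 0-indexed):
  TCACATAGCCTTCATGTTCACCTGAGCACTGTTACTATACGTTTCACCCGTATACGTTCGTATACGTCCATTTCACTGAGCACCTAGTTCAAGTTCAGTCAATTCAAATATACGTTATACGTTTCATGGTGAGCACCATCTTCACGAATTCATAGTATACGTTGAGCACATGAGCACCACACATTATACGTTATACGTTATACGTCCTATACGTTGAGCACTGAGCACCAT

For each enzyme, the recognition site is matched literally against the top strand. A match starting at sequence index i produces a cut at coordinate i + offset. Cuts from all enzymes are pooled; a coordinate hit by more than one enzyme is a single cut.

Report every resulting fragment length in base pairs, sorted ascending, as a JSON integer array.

[4,5,5,6,6,6,6,7,7,7,7,7,7,7,8,8,8,8,9,9,10,10,11,12,12,12,13,14]

Scan for sites:
  AzqIV (TTCA, off=3): starts [10, 16, 42, 71, 87, 93, 102, 122, 140, 148, 230] → cuts [2, 13, 19, 45, 74, 90, 96, 105, 125, 143, 151]
  SqiI (TGAGCAC, off=2): starts [22, 76, 129, 162, 170, 214, 221] → cuts [24, 78, 131, 164, 172, 216, 223]
  BxoIII (TATACGT, off=2): starts [35, 50, 60, 108, 115, 155, 184, 191, 198, 207] → cuts [37, 52, 62, 110, 117, 157, 186, 193, 200, 209]

Pooled cuts: [2, 13, 19, 24, 37, 45, 52, 62, 74, 78, 90, 96, 105, 110, 117, 125, 131, 143, 151, 157, 164, 172, 186, 193, 200, 209, 216, 223]

Fragments:
  2→13: 11 bp
  13→19: 6 bp
  19→24: 5 bp
  24→37: 13 bp
  37→45: 8 bp
  45→52: 7 bp
  52→62: 10 bp
  62→74: 12 bp
  74→78: 4 bp
  78→90: 12 bp
  90→96: 6 bp
  96→105: 9 bp
  105→110: 5 bp
  110→117: 7 bp
  117→125: 8 bp
  125→131: 6 bp
  131→143: 12 bp
  143→151: 8 bp
  151→157: 6 bp
  157→164: 7 bp
  164→172: 8 bp
  172→186: 14 bp
  186→193: 7 bp
  193→200: 7 bp
  200→209: 9 bp
  209→216: 7 bp
  216→223: 7 bp
  223→2 (wrap): 231-223+2 = 10 bp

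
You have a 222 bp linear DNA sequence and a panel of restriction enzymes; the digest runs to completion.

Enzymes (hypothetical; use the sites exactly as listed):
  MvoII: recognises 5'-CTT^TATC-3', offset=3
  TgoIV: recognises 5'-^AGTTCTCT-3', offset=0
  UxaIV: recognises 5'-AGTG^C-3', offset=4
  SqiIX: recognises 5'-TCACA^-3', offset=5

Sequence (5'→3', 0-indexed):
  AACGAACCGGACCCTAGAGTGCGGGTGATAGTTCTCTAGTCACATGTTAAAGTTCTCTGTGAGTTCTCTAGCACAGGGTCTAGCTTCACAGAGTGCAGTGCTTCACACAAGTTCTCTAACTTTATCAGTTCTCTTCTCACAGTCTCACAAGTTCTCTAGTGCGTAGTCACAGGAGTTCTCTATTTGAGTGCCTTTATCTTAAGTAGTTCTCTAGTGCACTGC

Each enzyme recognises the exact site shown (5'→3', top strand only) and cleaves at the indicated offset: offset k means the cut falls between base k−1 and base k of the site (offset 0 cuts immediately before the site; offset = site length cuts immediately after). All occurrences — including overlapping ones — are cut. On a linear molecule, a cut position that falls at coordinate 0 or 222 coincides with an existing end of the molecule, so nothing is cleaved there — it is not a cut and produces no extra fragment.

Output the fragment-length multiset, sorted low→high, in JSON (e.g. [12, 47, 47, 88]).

[2,2,4,4,5,5,6,6,7,8,8,10,10,11,12,12,13,15,15,17,21,29]

Site scan:
  MvoII (CTTTATC, off=3): starts [119, 191] → cuts [122, 194]
  TgoIV (AGTTCTCT, off=0): starts [29, 50, 61, 109, 126, 149, 173, 204] → cuts [29, 50, 61, 109, 126, 149, 173, 204]
  UxaIV (AGTGC, off=4): starts [17, 91, 96, 157, 186, 212] → cuts [21, 95, 100, 161, 190, 216]
  SqiIX (TCACA, off=5): starts [39, 85, 102, 136, 144, 166] → cuts [44, 90, 107, 141, 149, 171]

All cut coordinates (distinct, sorted): [21, 29, 44, 50, 61, 90, 95, 100, 107, 109, 122, 126, 141, 149, 161, 171, 173, 190, 194, 204, 216]

Fragments:
  [0,21): 21 bp
  [21,29): 8 bp
  [29,44): 15 bp
  [44,50): 6 bp
  [50,61): 11 bp
  [61,90): 29 bp
  [90,95): 5 bp
  [95,100): 5 bp
  [100,107): 7 bp
  [107,109): 2 bp
  [109,122): 13 bp
  [122,126): 4 bp
  [126,141): 15 bp
  [141,149): 8 bp
  [149,161): 12 bp
  [161,171): 10 bp
  [171,173): 2 bp
  [173,190): 17 bp
  [190,194): 4 bp
  [194,204): 10 bp
  [204,216): 12 bp
  [216,222): 6 bp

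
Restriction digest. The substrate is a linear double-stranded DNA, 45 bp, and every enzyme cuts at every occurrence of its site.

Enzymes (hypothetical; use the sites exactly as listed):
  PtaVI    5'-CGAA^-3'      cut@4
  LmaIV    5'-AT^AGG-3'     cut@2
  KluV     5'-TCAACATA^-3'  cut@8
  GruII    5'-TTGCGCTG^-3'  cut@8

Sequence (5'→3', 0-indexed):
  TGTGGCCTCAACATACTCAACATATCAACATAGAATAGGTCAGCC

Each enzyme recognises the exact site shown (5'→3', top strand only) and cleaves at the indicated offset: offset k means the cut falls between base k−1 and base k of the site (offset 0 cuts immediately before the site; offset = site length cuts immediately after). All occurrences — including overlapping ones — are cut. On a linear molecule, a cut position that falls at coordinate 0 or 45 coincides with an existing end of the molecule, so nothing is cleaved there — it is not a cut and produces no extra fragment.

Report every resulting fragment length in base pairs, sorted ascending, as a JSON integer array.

[4,8,9,9,15]

Site scan:
  PtaVI (CGAA, off=4): no sites
  LmaIV (ATAGG, off=2): starts [34] → cuts [36]
  KluV (TCAACATA, off=8): starts [7, 16, 24] → cuts [15, 24, 32]
  GruII (TTGCGCTG, off=8): no sites

All cut coordinates (distinct, sorted): [15, 24, 32, 36]

Fragment lengths:
  [0,15): 15 bp
  [15,24): 9 bp
  [24,32): 8 bp
  [32,36): 4 bp
  [36,45): 9 bp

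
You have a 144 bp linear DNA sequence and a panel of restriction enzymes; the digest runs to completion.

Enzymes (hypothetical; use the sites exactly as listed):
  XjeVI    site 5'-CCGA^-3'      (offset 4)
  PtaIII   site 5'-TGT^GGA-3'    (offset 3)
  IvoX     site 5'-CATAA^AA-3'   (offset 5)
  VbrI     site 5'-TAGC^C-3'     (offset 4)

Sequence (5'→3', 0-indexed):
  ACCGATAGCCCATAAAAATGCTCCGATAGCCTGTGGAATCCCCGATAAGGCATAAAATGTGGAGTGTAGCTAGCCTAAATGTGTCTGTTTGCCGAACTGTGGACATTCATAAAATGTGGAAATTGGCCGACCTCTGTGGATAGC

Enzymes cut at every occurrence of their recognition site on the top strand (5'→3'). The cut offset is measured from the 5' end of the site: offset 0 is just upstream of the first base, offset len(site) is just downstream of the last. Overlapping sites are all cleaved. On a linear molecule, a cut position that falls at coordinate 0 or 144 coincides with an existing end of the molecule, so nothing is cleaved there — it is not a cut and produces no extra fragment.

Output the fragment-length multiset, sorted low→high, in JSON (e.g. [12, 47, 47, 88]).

Site scan:
  XjeVI CCGA/4: at [1, 22, 41, 91, 126] ⇒ [5, 26, 45, 95, 130]
  PtaIII TGTGGA/3: at [31, 57, 97, 114, 134] ⇒ [34, 60, 100, 117, 137]
  IvoX CATAAAA/5: at [10, 50, 107] ⇒ [15, 55, 112]
  VbrI TAGCC/4: at [5, 26, 70] ⇒ [9, 30, 74]

All cut coordinates (distinct, sorted): [5, 9, 15, 26, 30, 34, 45, 55, 60, 74, 95, 100, 112, 117, 130, 137]

Fragments:
  [0,5): 5 bp
  [5,9): 4 bp
  [9,15): 6 bp
  [15,26): 11 bp
  [26,30): 4 bp
  [30,34): 4 bp
  [34,45): 11 bp
  [45,55): 10 bp
  [55,60): 5 bp
  [60,74): 14 bp
  [74,95): 21 bp
  [95,100): 5 bp
  [100,112): 12 bp
  [112,117): 5 bp
  [117,130): 13 bp
  [130,137): 7 bp
  [137,144): 7 bp

[4,4,4,5,5,5,5,6,7,7,10,11,11,12,13,14,21]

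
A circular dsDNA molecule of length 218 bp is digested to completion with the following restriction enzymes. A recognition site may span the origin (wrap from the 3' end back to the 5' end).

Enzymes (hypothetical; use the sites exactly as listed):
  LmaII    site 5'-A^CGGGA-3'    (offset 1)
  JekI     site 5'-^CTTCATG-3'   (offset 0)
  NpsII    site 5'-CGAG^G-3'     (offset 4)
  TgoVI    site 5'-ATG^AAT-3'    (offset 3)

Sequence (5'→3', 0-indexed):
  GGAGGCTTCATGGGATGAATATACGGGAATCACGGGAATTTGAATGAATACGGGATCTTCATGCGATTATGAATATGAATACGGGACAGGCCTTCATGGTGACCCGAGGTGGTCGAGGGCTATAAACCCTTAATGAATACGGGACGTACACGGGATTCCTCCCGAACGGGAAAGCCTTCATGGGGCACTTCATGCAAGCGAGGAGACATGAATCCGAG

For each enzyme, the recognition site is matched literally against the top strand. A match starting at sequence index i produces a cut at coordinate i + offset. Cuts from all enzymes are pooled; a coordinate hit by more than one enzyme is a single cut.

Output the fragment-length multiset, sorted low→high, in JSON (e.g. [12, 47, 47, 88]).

[4,4,4,5,6,6,6,8,8,9,9,9,10,11,12,12,14,15,15,16,17,18]

Site scan:
  LmaII ACGGGA/1: at [22, 31, 49, 80, 138, 149, 165] ⇒ [23, 32, 50, 81, 139, 150, 166]
  JekI CTTCATG/0: at [5, 56, 91, 175, 187] ⇒ [5, 56, 91, 175, 187]
  NpsII CGAGG/4: at [104, 113, 198, 214] ⇒ [0, 108, 117, 202]
  TgoVI ATGAAT/3: at [14, 43, 68, 74, 132, 207] ⇒ [17, 46, 71, 77, 135, 210]

All cut coordinates (distinct, sorted): [0, 5, 17, 23, 32, 46, 50, 56, 71, 77, 81, 91, 108, 117, 135, 139, 150, 166, 175, 187, 202, 210]

Fragments:
  0→5: 5 bp
  5→17: 12 bp
  17→23: 6 bp
  23→32: 9 bp
  32→46: 14 bp
  46→50: 4 bp
  50→56: 6 bp
  56→71: 15 bp
  71→77: 6 bp
  77→81: 4 bp
  81→91: 10 bp
  91→108: 17 bp
  108→117: 9 bp
  117→135: 18 bp
  135→139: 4 bp
  139→150: 11 bp
  150→166: 16 bp
  166→175: 9 bp
  175→187: 12 bp
  187→202: 15 bp
  202→210: 8 bp
  210→0 (wrap): 218-210+0 = 8 bp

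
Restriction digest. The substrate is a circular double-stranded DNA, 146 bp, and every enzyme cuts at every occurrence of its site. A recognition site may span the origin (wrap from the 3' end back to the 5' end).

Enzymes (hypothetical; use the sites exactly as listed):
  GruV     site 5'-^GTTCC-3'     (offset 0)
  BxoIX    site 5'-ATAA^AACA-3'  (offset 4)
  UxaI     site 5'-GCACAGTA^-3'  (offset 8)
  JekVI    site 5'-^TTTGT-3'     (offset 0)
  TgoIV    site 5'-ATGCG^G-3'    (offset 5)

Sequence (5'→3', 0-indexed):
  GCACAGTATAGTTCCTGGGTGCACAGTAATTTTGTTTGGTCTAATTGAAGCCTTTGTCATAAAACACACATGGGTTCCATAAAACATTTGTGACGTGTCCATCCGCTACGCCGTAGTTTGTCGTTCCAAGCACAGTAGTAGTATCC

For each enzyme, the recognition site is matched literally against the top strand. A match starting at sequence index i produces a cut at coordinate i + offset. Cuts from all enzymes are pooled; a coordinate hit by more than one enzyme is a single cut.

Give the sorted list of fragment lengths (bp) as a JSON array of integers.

Scan for sites:
  GruV (GTTCC, off=0): starts [10, 73, 122] → cuts [10, 73, 122]
  BxoIX (ATAAAACA, off=4): starts [58, 78] → cuts [62, 82]
  UxaI (GCACAGTA, off=8): starts [0, 20, 129] → cuts [8, 28, 137]
  JekVI (TTTGT, off=0): starts [30, 52, 86, 116] → cuts [30, 52, 86, 116]
  TgoIV (ATGCGG, off=5): no sites

All cut coordinates (distinct, sorted): [8, 10, 28, 30, 52, 62, 73, 82, 86, 116, 122, 137]

Fragment lengths:
  8→10: 2 bp
  10→28: 18 bp
  28→30: 2 bp
  30→52: 22 bp
  52→62: 10 bp
  62→73: 11 bp
  73→82: 9 bp
  82→86: 4 bp
  86→116: 30 bp
  116→122: 6 bp
  122→137: 15 bp
  137→8 (wrap): 146-137+8 = 17 bp

[2,2,4,6,9,10,11,15,17,18,22,30]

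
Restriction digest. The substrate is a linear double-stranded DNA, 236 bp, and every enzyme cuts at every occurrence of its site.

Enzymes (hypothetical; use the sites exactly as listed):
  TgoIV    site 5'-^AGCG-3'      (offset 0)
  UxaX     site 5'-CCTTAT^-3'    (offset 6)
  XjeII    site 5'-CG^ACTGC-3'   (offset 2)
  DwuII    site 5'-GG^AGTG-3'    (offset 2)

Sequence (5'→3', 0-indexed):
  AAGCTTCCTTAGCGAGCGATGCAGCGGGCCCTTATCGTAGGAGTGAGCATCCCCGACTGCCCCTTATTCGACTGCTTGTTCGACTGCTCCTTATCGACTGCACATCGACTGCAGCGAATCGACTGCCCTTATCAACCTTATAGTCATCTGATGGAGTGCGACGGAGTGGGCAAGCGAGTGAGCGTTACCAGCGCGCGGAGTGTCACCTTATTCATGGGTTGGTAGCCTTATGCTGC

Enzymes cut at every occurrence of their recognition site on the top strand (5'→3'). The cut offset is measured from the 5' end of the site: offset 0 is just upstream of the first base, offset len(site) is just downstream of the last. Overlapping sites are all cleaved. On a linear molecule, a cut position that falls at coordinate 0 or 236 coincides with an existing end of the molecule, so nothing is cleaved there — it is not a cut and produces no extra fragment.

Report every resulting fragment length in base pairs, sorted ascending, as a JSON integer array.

Per-enzyme occurrences:
  TgoIV (AGCG, off=0): starts [10, 14, 22, 112, 172, 180, 189] → cuts [10, 14, 22, 112, 172, 180, 189]
  UxaX (CCTTAT, off=6): starts [29, 61, 88, 126, 135, 205, 225] → cuts [35, 67, 94, 132, 141, 211, 231]
  XjeII (CGACTGC, off=2): starts [53, 68, 80, 94, 105, 119] → cuts [55, 70, 82, 96, 107, 121]
  DwuII (GGAGTG, off=2): starts [39, 152, 162, 196] → cuts [41, 154, 164, 198]

Pooled cuts: [10, 14, 22, 35, 41, 55, 67, 70, 82, 94, 96, 107, 112, 121, 132, 141, 154, 164, 172, 180, 189, 198, 211, 231]

Fragments:
  [0,10): 10 bp
  [10,14): 4 bp
  [14,22): 8 bp
  [22,35): 13 bp
  [35,41): 6 bp
  [41,55): 14 bp
  [55,67): 12 bp
  [67,70): 3 bp
  [70,82): 12 bp
  [82,94): 12 bp
  [94,96): 2 bp
  [96,107): 11 bp
  [107,112): 5 bp
  [112,121): 9 bp
  [121,132): 11 bp
  [132,141): 9 bp
  [141,154): 13 bp
  [154,164): 10 bp
  [164,172): 8 bp
  [172,180): 8 bp
  [180,189): 9 bp
  [189,198): 9 bp
  [198,211): 13 bp
  [211,231): 20 bp
  [231,236): 5 bp

[2,3,4,5,5,6,8,8,8,9,9,9,9,10,10,11,11,12,12,12,13,13,13,14,20]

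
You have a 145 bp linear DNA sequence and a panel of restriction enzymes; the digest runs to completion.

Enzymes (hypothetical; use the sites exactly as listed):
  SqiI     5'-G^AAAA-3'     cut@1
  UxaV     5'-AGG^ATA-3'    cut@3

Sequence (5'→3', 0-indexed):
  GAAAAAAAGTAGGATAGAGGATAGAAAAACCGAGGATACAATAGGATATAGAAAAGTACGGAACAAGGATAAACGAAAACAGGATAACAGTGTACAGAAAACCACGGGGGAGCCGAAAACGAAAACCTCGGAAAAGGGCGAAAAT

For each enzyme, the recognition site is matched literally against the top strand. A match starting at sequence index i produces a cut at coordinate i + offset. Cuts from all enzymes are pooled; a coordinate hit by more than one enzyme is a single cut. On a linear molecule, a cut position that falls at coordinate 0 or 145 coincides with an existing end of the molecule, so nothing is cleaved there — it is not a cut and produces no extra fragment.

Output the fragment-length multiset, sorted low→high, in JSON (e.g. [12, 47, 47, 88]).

[1,4,5,6,6,7,7,8,9,10,10,11,12,14,17,18]

Scan for sites:
  SqiI GAAAA/1: at [0, 23, 50, 74, 96, 114, 120, 130, 139] ⇒ [1, 24, 51, 75, 97, 115, 121, 131, 140]
  UxaV AGGATA/3: at [10, 17, 32, 42, 65, 80] ⇒ [13, 20, 35, 45, 68, 83]

Pooled cuts: [1, 13, 20, 24, 35, 45, 51, 68, 75, 83, 97, 115, 121, 131, 140]

Fragment lengths:
  [0,1): 1 bp
  [1,13): 12 bp
  [13,20): 7 bp
  [20,24): 4 bp
  [24,35): 11 bp
  [35,45): 10 bp
  [45,51): 6 bp
  [51,68): 17 bp
  [68,75): 7 bp
  [75,83): 8 bp
  [83,97): 14 bp
  [97,115): 18 bp
  [115,121): 6 bp
  [121,131): 10 bp
  [131,140): 9 bp
  [140,145): 5 bp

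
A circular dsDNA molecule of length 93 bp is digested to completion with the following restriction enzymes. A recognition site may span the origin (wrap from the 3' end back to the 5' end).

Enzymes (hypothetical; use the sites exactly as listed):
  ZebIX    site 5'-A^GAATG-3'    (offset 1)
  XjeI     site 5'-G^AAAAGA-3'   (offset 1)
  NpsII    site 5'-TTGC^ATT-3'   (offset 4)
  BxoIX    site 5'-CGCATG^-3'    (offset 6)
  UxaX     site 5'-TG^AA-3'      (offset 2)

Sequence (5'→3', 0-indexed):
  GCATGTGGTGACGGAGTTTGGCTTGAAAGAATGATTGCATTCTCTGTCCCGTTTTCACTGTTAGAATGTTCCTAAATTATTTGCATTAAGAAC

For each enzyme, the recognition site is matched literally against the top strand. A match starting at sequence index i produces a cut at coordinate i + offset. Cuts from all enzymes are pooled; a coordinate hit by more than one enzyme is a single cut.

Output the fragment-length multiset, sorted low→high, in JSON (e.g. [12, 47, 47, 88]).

[3,10,14,20,21,25]

Scan for sites:
  ZebIX (AGAATG, off=1): starts [27, 62] → cuts [28, 63]
  XjeI (GAAAAGA, off=1): no sites
  NpsII (TTGCATT, off=4): starts [34, 80] → cuts [38, 84]
  BxoIX (CGCATG, off=6): starts [92] → cuts [5]
  UxaX (TGAA, off=2): starts [23] → cuts [25]

Pooled cuts: [5, 25, 28, 38, 63, 84]

Fragments:
  5→25: 20 bp
  25→28: 3 bp
  28→38: 10 bp
  38→63: 25 bp
  63→84: 21 bp
  84→5 (wrap): 93-84+5 = 14 bp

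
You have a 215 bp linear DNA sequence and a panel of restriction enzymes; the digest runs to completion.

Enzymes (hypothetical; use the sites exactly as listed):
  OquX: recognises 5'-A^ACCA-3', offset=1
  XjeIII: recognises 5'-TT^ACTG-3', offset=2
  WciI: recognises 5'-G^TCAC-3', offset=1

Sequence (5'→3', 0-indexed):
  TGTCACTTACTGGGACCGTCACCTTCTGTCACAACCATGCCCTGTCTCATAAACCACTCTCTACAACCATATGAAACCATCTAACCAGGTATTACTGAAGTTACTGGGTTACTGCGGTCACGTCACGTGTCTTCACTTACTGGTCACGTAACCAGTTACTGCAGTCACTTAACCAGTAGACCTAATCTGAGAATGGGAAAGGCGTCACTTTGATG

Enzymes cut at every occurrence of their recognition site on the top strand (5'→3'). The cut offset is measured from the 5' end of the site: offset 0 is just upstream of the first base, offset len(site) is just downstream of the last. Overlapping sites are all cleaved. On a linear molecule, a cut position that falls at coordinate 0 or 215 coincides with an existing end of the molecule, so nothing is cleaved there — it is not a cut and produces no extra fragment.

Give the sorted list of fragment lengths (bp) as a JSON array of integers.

[2,5,5,5,6,7,7,7,7,7,8,8,9,10,10,10,10,11,13,16,19,33]

Per-enzyme occurrences:
  OquX (AACCA, off=1): starts [32, 51, 64, 74, 82, 149, 170] → cuts [33, 52, 65, 75, 83, 150, 171]
  XjeIII (TTACTG, off=2): starts [6, 91, 100, 108, 136, 155] → cuts [8, 93, 102, 110, 138, 157]
  WciI (GTCAC, off=1): starts [1, 17, 27, 116, 121, 142, 163, 203] → cuts [2, 18, 28, 117, 122, 143, 164, 204]

Pooled cuts: [2, 8, 18, 28, 33, 52, 65, 75, 83, 93, 102, 110, 117, 122, 138, 143, 150, 157, 164, 171, 204]

Fragments:
  [0,2): 2 bp
  [2,8): 6 bp
  [8,18): 10 bp
  [18,28): 10 bp
  [28,33): 5 bp
  [33,52): 19 bp
  [52,65): 13 bp
  [65,75): 10 bp
  [75,83): 8 bp
  [83,93): 10 bp
  [93,102): 9 bp
  [102,110): 8 bp
  [110,117): 7 bp
  [117,122): 5 bp
  [122,138): 16 bp
  [138,143): 5 bp
  [143,150): 7 bp
  [150,157): 7 bp
  [157,164): 7 bp
  [164,171): 7 bp
  [171,204): 33 bp
  [204,215): 11 bp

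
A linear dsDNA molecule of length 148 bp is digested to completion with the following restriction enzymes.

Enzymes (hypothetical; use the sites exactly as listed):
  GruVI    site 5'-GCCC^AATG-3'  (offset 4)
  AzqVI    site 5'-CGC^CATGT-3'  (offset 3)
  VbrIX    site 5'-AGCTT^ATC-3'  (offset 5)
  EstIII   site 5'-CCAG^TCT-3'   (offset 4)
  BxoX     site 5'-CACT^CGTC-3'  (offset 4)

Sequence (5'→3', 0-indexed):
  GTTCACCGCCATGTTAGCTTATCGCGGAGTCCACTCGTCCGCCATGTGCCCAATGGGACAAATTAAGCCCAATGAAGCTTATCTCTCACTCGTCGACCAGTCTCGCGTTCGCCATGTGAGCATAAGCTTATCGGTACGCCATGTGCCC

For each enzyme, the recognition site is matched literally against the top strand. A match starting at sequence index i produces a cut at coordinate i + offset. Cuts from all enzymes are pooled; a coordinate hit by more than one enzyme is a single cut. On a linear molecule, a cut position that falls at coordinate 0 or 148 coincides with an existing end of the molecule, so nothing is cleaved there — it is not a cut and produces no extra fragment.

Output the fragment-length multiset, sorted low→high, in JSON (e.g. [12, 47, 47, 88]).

[7,9,9,9,10,10,10,10,11,12,15,17,19]

Site scan:
  GruVI (GCCCAATG, off=4): starts [47, 66] → cuts [51, 70]
  AzqVI (CGCCATGT, off=3): starts [6, 39, 109, 136] → cuts [9, 42, 112, 139]
  VbrIX (AGCTTATC, off=5): starts [15, 75, 124] → cuts [20, 80, 129]
  EstIII (CCAGTCT, off=4): starts [96] → cuts [100]
  BxoX (CACTCGTC, off=4): starts [31, 86] → cuts [35, 90]

All cut coordinates (distinct, sorted): [9, 20, 35, 42, 51, 70, 80, 90, 100, 112, 129, 139]

Fragments:
  [0,9): 9 bp
  [9,20): 11 bp
  [20,35): 15 bp
  [35,42): 7 bp
  [42,51): 9 bp
  [51,70): 19 bp
  [70,80): 10 bp
  [80,90): 10 bp
  [90,100): 10 bp
  [100,112): 12 bp
  [112,129): 17 bp
  [129,139): 10 bp
  [139,148): 9 bp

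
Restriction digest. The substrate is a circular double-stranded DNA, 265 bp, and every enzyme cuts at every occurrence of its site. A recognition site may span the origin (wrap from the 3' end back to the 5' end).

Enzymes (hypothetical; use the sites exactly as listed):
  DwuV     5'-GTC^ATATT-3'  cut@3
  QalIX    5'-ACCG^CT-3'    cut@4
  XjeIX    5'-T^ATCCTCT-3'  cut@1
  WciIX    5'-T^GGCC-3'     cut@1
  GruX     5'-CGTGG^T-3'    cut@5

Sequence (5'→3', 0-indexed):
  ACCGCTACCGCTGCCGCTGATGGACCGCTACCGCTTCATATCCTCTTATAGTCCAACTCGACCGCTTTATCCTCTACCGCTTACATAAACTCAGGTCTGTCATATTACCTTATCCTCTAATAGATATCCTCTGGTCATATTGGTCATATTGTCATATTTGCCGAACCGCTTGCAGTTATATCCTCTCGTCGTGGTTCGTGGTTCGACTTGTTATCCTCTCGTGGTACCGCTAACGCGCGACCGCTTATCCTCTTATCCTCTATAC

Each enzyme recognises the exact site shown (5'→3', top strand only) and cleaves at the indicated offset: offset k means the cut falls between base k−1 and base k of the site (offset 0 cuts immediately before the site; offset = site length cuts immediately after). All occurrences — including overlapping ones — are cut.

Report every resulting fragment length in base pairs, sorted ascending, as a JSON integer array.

[3,4,5,6,6,6,7,8,8,9,10,11,11,11,11,12,14,14,15,15,15,17,22,25]

Per-enzyme occurrences:
  DwuV (GTCATATT, off=3): starts [98, 133, 142, 150] → cuts [101, 136, 145, 153]
  QalIX (ACCGCT, off=4): starts [0, 6, 23, 29, 60, 75, 164, 225, 239] → cuts [4, 10, 27, 33, 64, 79, 168, 229, 243]
  XjeIX (TATCCTCT, off=1): starts [38, 67, 110, 124, 178, 211, 245, 253] → cuts [39, 68, 111, 125, 179, 212, 246, 254]
  WciIX (TGGCC, off=1): no sites
  GruX (CGTGGT, off=5): starts [189, 196, 219] → cuts [194, 201, 224]

All cut coordinates (distinct, sorted): [4, 10, 27, 33, 39, 64, 68, 79, 101, 111, 125, 136, 145, 153, 168, 179, 194, 201, 212, 224, 229, 243, 246, 254]

Fragments:
  4→10: 6 bp
  10→27: 17 bp
  27→33: 6 bp
  33→39: 6 bp
  39→64: 25 bp
  64→68: 4 bp
  68→79: 11 bp
  79→101: 22 bp
  101→111: 10 bp
  111→125: 14 bp
  125→136: 11 bp
  136→145: 9 bp
  145→153: 8 bp
  153→168: 15 bp
  168→179: 11 bp
  179→194: 15 bp
  194→201: 7 bp
  201→212: 11 bp
  212→224: 12 bp
  224→229: 5 bp
  229→243: 14 bp
  243→246: 3 bp
  246→254: 8 bp
  254→4 (wrap): 265-254+4 = 15 bp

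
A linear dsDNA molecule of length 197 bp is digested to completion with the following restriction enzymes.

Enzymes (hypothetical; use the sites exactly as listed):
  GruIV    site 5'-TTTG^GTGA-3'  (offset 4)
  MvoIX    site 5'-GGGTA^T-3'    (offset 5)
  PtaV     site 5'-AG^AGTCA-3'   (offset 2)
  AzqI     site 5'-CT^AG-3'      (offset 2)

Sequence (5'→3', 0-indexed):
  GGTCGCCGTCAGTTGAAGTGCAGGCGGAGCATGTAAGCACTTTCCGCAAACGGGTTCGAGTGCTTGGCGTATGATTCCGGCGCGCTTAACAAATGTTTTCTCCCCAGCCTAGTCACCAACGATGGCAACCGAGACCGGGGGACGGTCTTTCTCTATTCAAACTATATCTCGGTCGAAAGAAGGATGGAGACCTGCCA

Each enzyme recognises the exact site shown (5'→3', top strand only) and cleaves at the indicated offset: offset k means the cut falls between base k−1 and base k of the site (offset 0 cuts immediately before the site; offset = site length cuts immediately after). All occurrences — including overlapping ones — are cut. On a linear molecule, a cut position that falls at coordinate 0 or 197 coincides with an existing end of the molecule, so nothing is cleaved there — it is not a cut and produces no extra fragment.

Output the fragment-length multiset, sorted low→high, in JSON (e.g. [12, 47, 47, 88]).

Scan for sites:
  GruIV (TTTGGTGA, off=4): no sites
  MvoIX (GGGTAT, off=5): no sites
  PtaV (AGAGTCA, off=2): no sites
  AzqI CTAG/2: at [108] ⇒ [110]

All cut coordinates (distinct, sorted): [110]

Fragments:
  [0,110): 110 bp
  [110,197): 87 bp

[87,110]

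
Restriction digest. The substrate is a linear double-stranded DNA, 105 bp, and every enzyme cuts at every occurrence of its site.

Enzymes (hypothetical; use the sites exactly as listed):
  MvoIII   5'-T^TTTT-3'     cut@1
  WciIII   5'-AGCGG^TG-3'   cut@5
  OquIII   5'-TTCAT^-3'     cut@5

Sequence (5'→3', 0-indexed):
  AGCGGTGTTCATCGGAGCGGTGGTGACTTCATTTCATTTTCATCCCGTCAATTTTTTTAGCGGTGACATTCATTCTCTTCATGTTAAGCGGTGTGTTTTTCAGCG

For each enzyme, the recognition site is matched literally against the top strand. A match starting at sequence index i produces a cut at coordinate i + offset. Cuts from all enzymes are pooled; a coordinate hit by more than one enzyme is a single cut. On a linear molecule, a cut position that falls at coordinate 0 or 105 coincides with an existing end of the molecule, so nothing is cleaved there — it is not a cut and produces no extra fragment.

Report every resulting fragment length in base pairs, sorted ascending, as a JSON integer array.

[1,1,5,5,5,6,7,8,9,9,9,9,9,10,12]

Scan for sites:
  MvoIII (TTTTT, off=1): starts [51, 52, 53, 95] → cuts [52, 53, 54, 96]
  WciIII (AGCGGTG, off=5): starts [0, 15, 58, 86] → cuts [5, 20, 63, 91]
  OquIII (TTCAT, off=5): starts [7, 27, 32, 38, 68, 77] → cuts [12, 32, 37, 43, 73, 82]

All cut coordinates (distinct, sorted): [5, 12, 20, 32, 37, 43, 52, 53, 54, 63, 73, 82, 91, 96]

Fragments:
  [0,5): 5 bp
  [5,12): 7 bp
  [12,20): 8 bp
  [20,32): 12 bp
  [32,37): 5 bp
  [37,43): 6 bp
  [43,52): 9 bp
  [52,53): 1 bp
  [53,54): 1 bp
  [54,63): 9 bp
  [63,73): 10 bp
  [73,82): 9 bp
  [82,91): 9 bp
  [91,96): 5 bp
  [96,105): 9 bp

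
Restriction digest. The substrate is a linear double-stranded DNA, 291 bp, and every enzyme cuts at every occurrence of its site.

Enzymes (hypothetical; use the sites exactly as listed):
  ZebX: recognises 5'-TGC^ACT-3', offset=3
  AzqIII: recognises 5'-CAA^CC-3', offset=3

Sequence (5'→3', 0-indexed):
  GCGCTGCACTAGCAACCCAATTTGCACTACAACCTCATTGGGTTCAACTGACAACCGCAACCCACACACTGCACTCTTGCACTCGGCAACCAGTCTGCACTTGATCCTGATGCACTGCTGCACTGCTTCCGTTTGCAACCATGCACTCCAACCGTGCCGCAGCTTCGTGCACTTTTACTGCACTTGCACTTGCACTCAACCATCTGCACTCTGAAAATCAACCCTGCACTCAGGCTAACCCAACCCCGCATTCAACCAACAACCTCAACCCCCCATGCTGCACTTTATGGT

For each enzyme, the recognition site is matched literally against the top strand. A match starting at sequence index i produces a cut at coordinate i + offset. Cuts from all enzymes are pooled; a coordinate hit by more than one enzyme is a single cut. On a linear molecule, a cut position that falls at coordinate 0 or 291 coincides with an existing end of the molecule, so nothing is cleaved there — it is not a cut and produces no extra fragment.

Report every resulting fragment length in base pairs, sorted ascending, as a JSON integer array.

[6,6,6,6,6,6,6,7,7,7,7,8,8,8,8,9,9,10,10,11,12,12,13,14,15,16,17,19,22]

Per-enzyme occurrences:
  ZebX (TGCACT, off=3): starts [4, 22, 69, 77, 95, 110, 118, 141, 167, 178, 184, 190, 204, 224, 278] → cuts [7, 25, 72, 80, 98, 113, 121, 144, 170, 181, 187, 193, 207, 227, 281]
  AzqIII (CAACC, off=3): starts [12, 29, 51, 57, 86, 135, 148, 196, 218, 240, 252, 259, 265] → cuts [15, 32, 54, 60, 89, 138, 151, 199, 221, 243, 255, 262, 268]

All cut coordinates (distinct, sorted): [7, 15, 25, 32, 54, 60, 72, 80, 89, 98, 113, 121, 138, 144, 151, 170, 181, 187, 193, 199, 207, 221, 227, 243, 255, 262, 268, 281]

Fragments:
  [0,7): 7 bp
  [7,15): 8 bp
  [15,25): 10 bp
  [25,32): 7 bp
  [32,54): 22 bp
  [54,60): 6 bp
  [60,72): 12 bp
  [72,80): 8 bp
  [80,89): 9 bp
  [89,98): 9 bp
  [98,113): 15 bp
  [113,121): 8 bp
  [121,138): 17 bp
  [138,144): 6 bp
  [144,151): 7 bp
  [151,170): 19 bp
  [170,181): 11 bp
  [181,187): 6 bp
  [187,193): 6 bp
  [193,199): 6 bp
  [199,207): 8 bp
  [207,221): 14 bp
  [221,227): 6 bp
  [227,243): 16 bp
  [243,255): 12 bp
  [255,262): 7 bp
  [262,268): 6 bp
  [268,281): 13 bp
  [281,291): 10 bp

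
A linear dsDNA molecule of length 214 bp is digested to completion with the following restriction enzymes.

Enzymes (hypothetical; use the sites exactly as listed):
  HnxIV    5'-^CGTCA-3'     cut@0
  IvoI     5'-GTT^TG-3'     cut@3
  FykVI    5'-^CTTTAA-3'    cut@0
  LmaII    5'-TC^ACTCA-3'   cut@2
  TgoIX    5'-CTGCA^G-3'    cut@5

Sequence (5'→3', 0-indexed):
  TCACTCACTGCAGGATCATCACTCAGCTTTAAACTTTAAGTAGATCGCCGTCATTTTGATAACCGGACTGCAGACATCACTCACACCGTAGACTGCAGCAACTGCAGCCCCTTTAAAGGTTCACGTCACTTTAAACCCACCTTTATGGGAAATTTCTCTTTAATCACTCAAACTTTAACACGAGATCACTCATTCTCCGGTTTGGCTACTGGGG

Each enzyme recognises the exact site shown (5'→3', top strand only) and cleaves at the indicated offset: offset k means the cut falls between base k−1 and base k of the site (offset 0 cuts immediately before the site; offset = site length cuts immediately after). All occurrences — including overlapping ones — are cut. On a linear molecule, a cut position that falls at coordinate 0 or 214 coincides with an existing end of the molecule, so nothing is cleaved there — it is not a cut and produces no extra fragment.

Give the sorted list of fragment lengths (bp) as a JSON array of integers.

[2,4,5,6,6,7,7,8,8,9,10,12,13,15,15,15,19,24,29]

Site scan:
  HnxIV CGTCA/0: at [48, 123] ⇒ [48, 123]
  IvoI GTTTG/3: at [199] ⇒ [202]
  FykVI CTTTAA/0: at [26, 33, 110, 128, 157, 172] ⇒ [26, 33, 110, 128, 157, 172]
  LmaII TCACTCA/2: at [0, 18, 76, 163, 185] ⇒ [2, 20, 78, 165, 187]
  TgoIX CTGCAG/5: at [7, 67, 92, 101] ⇒ [12, 72, 97, 106]

All cut coordinates (distinct, sorted): [2, 12, 20, 26, 33, 48, 72, 78, 97, 106, 110, 123, 128, 157, 165, 172, 187, 202]

Fragments:
  [0,2): 2 bp
  [2,12): 10 bp
  [12,20): 8 bp
  [20,26): 6 bp
  [26,33): 7 bp
  [33,48): 15 bp
  [48,72): 24 bp
  [72,78): 6 bp
  [78,97): 19 bp
  [97,106): 9 bp
  [106,110): 4 bp
  [110,123): 13 bp
  [123,128): 5 bp
  [128,157): 29 bp
  [157,165): 8 bp
  [165,172): 7 bp
  [172,187): 15 bp
  [187,202): 15 bp
  [202,214): 12 bp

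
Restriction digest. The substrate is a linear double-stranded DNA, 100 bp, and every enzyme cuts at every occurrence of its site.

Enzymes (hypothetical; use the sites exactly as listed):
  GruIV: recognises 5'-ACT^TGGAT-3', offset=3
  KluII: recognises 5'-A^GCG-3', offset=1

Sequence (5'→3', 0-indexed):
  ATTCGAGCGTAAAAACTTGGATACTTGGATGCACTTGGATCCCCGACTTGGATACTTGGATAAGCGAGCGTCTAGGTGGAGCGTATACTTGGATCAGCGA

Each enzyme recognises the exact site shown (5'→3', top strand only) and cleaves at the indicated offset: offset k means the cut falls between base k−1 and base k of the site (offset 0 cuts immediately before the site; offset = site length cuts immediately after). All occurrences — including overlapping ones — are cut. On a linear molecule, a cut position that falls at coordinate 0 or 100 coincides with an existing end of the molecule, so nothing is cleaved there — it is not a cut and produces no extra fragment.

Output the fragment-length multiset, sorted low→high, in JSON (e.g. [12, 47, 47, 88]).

[4,4,6,7,7,8,8,9,10,11,13,13]

Scan for sites:
  GruIV (ACTTGGAT, off=3): starts [14, 22, 32, 45, 53, 86] → cuts [17, 25, 35, 48, 56, 89]
  KluII (AGCG, off=1): starts [5, 62, 66, 79, 95] → cuts [6, 63, 67, 80, 96]

Pooled cuts: [6, 17, 25, 35, 48, 56, 63, 67, 80, 89, 96]

Fragments:
  [0,6): 6 bp
  [6,17): 11 bp
  [17,25): 8 bp
  [25,35): 10 bp
  [35,48): 13 bp
  [48,56): 8 bp
  [56,63): 7 bp
  [63,67): 4 bp
  [67,80): 13 bp
  [80,89): 9 bp
  [89,96): 7 bp
  [96,100): 4 bp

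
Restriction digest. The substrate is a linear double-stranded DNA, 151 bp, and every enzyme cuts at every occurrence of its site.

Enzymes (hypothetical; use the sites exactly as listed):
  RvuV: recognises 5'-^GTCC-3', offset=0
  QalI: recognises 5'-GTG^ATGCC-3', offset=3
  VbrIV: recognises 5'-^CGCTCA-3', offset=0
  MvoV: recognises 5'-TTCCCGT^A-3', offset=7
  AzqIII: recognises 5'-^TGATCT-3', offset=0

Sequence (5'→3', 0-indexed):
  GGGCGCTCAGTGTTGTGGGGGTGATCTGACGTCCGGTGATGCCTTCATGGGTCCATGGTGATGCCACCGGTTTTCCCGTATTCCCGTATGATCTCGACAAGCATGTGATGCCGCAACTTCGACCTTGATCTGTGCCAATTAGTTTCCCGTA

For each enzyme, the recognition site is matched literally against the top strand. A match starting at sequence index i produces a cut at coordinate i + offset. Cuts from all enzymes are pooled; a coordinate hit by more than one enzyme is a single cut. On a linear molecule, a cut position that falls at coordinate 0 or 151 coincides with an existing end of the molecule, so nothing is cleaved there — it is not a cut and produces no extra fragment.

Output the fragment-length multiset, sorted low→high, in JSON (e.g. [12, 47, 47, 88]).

Scan for sites:
  RvuV (GTCC, off=0): starts [30, 50] → cuts [30, 50]
  QalI (GTGATGCC, off=3): starts [35, 57, 104] → cuts [38, 60, 107]
  VbrIV (CGCTCA, off=0): starts [3] → cuts [3]
  MvoV (TTCCCGTA, off=7): starts [72, 80, 143] → cuts [79, 87, 150]
  AzqIII (TGATCT, off=0): starts [21, 88, 125] → cuts [21, 88, 125]

All cut coordinates (distinct, sorted): [3, 21, 30, 38, 50, 60, 79, 87, 88, 107, 125, 150]

Fragments:
  [0,3): 3 bp
  [3,21): 18 bp
  [21,30): 9 bp
  [30,38): 8 bp
  [38,50): 12 bp
  [50,60): 10 bp
  [60,79): 19 bp
  [79,87): 8 bp
  [87,88): 1 bp
  [88,107): 19 bp
  [107,125): 18 bp
  [125,150): 25 bp
  [150,151): 1 bp

[1,1,3,8,8,9,10,12,18,18,19,19,25]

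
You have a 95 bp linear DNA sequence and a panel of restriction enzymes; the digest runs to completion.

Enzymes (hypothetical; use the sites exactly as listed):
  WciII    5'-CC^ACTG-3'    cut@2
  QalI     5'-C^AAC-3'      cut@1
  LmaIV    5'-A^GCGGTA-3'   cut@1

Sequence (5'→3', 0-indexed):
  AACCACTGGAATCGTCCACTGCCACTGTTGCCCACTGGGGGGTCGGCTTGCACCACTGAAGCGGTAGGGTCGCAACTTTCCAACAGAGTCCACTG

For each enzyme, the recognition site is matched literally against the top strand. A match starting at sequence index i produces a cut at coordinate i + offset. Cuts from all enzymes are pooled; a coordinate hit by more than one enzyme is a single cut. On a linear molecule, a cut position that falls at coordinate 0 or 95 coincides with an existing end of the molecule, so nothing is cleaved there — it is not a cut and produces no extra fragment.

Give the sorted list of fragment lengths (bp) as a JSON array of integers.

Per-enzyme occurrences:
  WciII (CCACTG, off=2): starts [2, 15, 21, 31, 52, 89] → cuts [4, 17, 23, 33, 54, 91]
  QalI (CAAC, off=1): starts [72, 80] → cuts [73, 81]
  LmaIV (AGCGGTA, off=1): starts [59] → cuts [60]

Pooled cuts: [4, 17, 23, 33, 54, 60, 73, 81, 91]

Fragment lengths:
  [0,4): 4 bp
  [4,17): 13 bp
  [17,23): 6 bp
  [23,33): 10 bp
  [33,54): 21 bp
  [54,60): 6 bp
  [60,73): 13 bp
  [73,81): 8 bp
  [81,91): 10 bp
  [91,95): 4 bp

[4,4,6,6,8,10,10,13,13,21]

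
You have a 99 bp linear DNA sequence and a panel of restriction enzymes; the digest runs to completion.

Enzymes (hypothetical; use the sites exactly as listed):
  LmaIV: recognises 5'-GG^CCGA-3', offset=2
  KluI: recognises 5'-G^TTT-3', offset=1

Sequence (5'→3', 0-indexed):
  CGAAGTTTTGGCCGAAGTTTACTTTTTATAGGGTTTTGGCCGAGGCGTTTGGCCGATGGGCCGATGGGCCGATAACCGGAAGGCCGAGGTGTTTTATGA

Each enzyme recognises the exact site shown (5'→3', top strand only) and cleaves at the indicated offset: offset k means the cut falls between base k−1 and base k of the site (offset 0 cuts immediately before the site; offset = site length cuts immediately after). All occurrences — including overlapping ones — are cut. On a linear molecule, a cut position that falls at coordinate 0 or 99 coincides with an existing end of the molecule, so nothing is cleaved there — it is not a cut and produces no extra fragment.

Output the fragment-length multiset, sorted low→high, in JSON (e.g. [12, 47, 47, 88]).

Scan for sites:
  LmaIV GGCCGA/2: at [9, 37, 50, 58, 66, 81] ⇒ [11, 39, 52, 60, 68, 83]
  KluI GTTT/1: at [4, 16, 32, 46, 90] ⇒ [5, 17, 33, 47, 91]

All cut coordinates (distinct, sorted): [5, 11, 17, 33, 39, 47, 52, 60, 68, 83, 91]

Fragments:
  [0,5): 5 bp
  [5,11): 6 bp
  [11,17): 6 bp
  [17,33): 16 bp
  [33,39): 6 bp
  [39,47): 8 bp
  [47,52): 5 bp
  [52,60): 8 bp
  [60,68): 8 bp
  [68,83): 15 bp
  [83,91): 8 bp
  [91,99): 8 bp

[5,5,6,6,6,8,8,8,8,8,15,16]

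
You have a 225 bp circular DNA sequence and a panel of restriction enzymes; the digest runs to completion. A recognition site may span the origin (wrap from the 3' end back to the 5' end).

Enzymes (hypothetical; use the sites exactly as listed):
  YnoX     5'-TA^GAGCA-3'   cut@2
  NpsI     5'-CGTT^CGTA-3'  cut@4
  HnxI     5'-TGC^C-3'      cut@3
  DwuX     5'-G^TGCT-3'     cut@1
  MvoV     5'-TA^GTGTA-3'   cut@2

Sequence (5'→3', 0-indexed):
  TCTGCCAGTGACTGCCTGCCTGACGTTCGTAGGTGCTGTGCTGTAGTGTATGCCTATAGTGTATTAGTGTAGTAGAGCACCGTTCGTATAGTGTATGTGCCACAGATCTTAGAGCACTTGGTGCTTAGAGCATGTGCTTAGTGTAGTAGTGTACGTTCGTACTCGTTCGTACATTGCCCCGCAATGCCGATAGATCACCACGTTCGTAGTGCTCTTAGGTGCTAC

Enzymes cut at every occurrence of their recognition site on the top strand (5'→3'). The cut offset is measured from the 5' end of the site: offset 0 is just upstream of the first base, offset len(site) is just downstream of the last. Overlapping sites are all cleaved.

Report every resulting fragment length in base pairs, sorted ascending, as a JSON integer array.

Per-enzyme occurrences:
  YnoX TAGAGCA/2: at [72, 109, 125] ⇒ [74, 111, 127]
  NpsI CGTTCGTA/4: at [23, 80, 153, 163, 200] ⇒ [27, 84, 157, 167, 204]
  HnxI TGCC/3: at [2, 12, 16, 50, 97, 174, 184] ⇒ [5, 15, 19, 53, 100, 177, 187]
  DwuX GTGCT/1: at [32, 37, 120, 133, 208, 218] ⇒ [33, 38, 121, 134, 209, 219]
  MvoV TAGTGTA/2: at [43, 56, 64, 88, 138, 146] ⇒ [45, 58, 66, 90, 140, 148]

Pooled cuts: [5, 15, 19, 27, 33, 38, 45, 53, 58, 66, 74, 84, 90, 100, 111, 121, 127, 134, 140, 148, 157, 167, 177, 187, 204, 209, 219]

Fragment lengths:
  5→15: 10 bp
  15→19: 4 bp
  19→27: 8 bp
  27→33: 6 bp
  33→38: 5 bp
  38→45: 7 bp
  45→53: 8 bp
  53→58: 5 bp
  58→66: 8 bp
  66→74: 8 bp
  74→84: 10 bp
  84→90: 6 bp
  90→100: 10 bp
  100→111: 11 bp
  111→121: 10 bp
  121→127: 6 bp
  127→134: 7 bp
  134→140: 6 bp
  140→148: 8 bp
  148→157: 9 bp
  157→167: 10 bp
  167→177: 10 bp
  177→187: 10 bp
  187→204: 17 bp
  204→209: 5 bp
  209→219: 10 bp
  219→5 (wrap): 225-219+5 = 11 bp

[4,5,5,5,6,6,6,6,7,7,8,8,8,8,8,9,10,10,10,10,10,10,10,10,11,11,17]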